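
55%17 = 4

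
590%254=82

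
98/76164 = 49/38082=0.00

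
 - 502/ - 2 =251/1 =251.00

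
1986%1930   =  56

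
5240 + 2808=8048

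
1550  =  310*5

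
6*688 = 4128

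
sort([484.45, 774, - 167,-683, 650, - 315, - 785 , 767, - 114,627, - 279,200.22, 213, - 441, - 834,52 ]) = [ - 834, - 785, - 683, - 441, - 315, - 279, - 167, - 114,52,200.22, 213 , 484.45,  627, 650, 767,774]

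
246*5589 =1374894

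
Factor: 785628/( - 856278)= - 278/303 = -  2^1*3^( - 1) * 101^( - 1)*139^1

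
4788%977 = 880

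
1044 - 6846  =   - 5802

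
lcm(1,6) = 6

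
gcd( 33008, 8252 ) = 8252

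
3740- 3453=287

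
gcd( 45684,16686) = 162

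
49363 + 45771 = 95134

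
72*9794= 705168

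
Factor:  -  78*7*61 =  - 33306=- 2^1*3^1*7^1*13^1* 61^1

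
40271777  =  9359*4303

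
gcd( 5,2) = 1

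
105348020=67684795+37663225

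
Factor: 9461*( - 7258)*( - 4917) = 2^1*3^1*11^1 * 19^1 * 149^1*191^1*9461^1 = 337640251146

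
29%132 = 29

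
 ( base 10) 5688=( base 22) BGC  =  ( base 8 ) 13070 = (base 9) 7720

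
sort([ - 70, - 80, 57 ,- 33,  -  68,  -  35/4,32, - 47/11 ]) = [ - 80, - 70, -68, - 33, - 35/4,-47/11, 32,57]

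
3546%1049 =399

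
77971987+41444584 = 119416571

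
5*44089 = 220445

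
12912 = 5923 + 6989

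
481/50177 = 481/50177 =0.01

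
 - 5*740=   -  3700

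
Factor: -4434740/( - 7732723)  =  2^2*5^1*41^(  -  1)*188603^(-1)*221737^1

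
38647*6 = 231882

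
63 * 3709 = 233667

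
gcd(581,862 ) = 1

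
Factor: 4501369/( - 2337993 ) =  - 3^( - 2)*7^(-1 )*17^( - 1 )*37^( - 1)*43^1 * 59^( - 1 )*104683^1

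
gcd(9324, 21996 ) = 36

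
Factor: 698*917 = 2^1*7^1*131^1*349^1 = 640066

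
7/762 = 7/762= 0.01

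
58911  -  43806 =15105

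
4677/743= 6  +  219/743 = 6.29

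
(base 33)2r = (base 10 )93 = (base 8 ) 135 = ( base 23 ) 41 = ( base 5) 333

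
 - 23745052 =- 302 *78626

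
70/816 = 35/408 = 0.09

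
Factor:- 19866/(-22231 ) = 42/47 = 2^1*3^1*7^1*47^ ( - 1)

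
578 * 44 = 25432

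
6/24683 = 6/24683= 0.00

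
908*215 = 195220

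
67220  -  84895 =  - 17675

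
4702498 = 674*6977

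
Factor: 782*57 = 44574 = 2^1*3^1*17^1*19^1*23^1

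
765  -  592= 173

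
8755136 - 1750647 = 7004489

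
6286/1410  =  3143/705 = 4.46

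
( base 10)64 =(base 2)1000000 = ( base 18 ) 3a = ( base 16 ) 40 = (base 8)100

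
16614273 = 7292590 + 9321683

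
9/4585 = 9/4585 = 0.00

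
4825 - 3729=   1096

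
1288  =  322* 4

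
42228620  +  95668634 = 137897254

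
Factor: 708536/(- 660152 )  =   - 31^1*179^( - 1 )*461^( - 1)*2857^1=- 88567/82519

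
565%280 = 5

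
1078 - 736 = 342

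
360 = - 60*(- 6 )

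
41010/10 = 4101 = 4101.00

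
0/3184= 0 = 0.00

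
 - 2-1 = -3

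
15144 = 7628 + 7516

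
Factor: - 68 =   -  2^2* 17^1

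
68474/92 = 744 + 13/46   =  744.28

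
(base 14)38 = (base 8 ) 62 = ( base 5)200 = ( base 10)50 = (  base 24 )22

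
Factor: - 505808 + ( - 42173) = - 547981 = - 7^1*78283^1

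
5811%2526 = 759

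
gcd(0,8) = 8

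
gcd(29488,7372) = 7372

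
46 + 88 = 134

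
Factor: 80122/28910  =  5^(  -  1)*7^( - 1)*97^1 = 97/35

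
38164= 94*406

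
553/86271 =553/86271 = 0.01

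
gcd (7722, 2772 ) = 198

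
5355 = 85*63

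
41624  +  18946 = 60570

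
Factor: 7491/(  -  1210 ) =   -  2^(-1)*3^1 * 5^( - 1)*11^ ( - 1)*  227^1 = -681/110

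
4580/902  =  5 + 35/451 = 5.08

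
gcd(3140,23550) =1570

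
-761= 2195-2956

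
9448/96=98 + 5/12 = 98.42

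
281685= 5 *56337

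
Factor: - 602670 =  - 2^1*3^1*5^1*20089^1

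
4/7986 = 2/3993 = 0.00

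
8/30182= 4/15091 = 0.00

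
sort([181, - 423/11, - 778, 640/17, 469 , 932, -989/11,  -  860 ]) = [- 860,-778, -989/11,-423/11 , 640/17,181, 469,932] 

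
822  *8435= 6933570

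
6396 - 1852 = 4544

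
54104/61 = 886 + 58/61 = 886.95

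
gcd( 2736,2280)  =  456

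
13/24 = 13/24 = 0.54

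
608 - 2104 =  - 1496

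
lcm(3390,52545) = 105090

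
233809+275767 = 509576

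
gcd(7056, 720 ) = 144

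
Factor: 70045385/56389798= 2^( - 1 )*5^1*61^1*139^( -1)*179^1*1283^1*202841^(-1 )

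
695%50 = 45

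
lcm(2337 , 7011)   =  7011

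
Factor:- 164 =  - 2^2*41^1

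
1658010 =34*48765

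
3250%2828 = 422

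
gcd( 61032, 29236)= 4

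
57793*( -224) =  - 12945632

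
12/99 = 4/33 =0.12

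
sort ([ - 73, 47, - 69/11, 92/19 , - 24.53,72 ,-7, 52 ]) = [ - 73  , - 24.53, - 7, - 69/11, 92/19, 47, 52, 72] 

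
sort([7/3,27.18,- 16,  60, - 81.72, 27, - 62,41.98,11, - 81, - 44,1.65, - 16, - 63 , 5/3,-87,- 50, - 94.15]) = [ - 94.15, - 87, - 81.72, - 81, - 63, - 62, - 50,-44,  -  16, - 16, 1.65,5/3, 7/3,11,27,27.18,  41.98, 60]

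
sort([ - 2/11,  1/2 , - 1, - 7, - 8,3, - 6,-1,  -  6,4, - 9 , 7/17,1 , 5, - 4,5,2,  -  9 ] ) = [ - 9, - 9, - 8,-7, - 6,-6, - 4, - 1,-1, - 2/11,  7/17 , 1/2, 1,2, 3, 4 , 5,5]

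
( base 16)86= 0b10000110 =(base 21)68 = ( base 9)158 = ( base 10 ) 134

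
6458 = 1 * 6458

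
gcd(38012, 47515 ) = 9503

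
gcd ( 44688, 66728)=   152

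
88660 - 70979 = 17681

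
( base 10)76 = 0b1001100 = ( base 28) 2K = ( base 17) 48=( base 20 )3g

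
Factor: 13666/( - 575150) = -6833/287575 = - 5^(-2 )*6833^1*11503^( - 1)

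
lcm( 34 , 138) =2346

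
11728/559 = 11728/559 = 20.98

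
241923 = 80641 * 3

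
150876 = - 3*( - 50292 ) 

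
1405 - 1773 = -368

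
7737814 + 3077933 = 10815747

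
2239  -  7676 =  - 5437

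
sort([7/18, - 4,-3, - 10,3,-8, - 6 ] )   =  [ - 10, - 8, - 6, - 4, - 3,7/18 , 3 ] 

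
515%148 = 71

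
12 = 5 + 7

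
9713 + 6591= 16304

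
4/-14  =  -1 + 5/7 = -0.29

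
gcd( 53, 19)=1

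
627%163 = 138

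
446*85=37910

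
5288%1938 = 1412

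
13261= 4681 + 8580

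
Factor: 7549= 7549^1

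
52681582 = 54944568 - 2262986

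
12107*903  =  10932621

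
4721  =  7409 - 2688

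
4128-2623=1505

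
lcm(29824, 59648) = 59648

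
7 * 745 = 5215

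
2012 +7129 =9141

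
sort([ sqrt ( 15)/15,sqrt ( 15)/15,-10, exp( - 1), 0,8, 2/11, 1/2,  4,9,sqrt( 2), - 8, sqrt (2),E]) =[ - 10,-8, 0 , 2/11,sqrt( 15 )/15, sqrt( 15)/15,exp(  -  1),1/2,sqrt ( 2), sqrt( 2),E,4,8, 9]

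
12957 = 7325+5632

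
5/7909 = 5/7909 = 0.00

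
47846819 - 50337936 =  - 2491117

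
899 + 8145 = 9044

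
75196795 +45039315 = 120236110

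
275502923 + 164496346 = 439999269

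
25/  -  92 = - 1 + 67/92 =-  0.27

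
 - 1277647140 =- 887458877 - 390188263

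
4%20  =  4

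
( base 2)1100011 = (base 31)36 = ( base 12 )83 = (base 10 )99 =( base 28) 3f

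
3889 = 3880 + 9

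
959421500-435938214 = 523483286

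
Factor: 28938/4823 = 6 = 2^1*3^1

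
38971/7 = 5567 + 2/7 = 5567.29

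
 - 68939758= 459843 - 69399601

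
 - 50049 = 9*( - 5561 )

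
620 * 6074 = 3765880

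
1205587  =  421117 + 784470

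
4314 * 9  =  38826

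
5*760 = 3800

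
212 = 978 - 766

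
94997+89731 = 184728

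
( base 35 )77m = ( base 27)c3d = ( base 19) 1597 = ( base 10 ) 8842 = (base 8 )21212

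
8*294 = 2352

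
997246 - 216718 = 780528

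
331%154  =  23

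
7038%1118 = 330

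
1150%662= 488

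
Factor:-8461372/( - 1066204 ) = 19^( - 1)*14029^( - 1)*2115343^1 = 2115343/266551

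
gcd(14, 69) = 1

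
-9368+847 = -8521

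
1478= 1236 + 242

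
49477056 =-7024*(-7044) 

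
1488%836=652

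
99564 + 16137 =115701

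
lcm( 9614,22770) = 432630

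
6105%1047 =870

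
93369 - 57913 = 35456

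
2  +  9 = 11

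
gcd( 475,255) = 5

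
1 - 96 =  - 95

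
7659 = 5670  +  1989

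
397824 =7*56832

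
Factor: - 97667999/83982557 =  - 11^1*13^1*19^1*67^(  -  1 )*103^1*349^1*1253471^(- 1 ) 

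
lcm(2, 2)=2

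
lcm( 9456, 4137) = 66192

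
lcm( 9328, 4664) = 9328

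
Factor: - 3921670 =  -2^1*5^1*29^1*13523^1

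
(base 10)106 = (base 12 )8A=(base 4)1222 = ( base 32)3a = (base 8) 152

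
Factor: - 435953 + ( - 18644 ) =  - 11^2*13^1*17^2 =- 454597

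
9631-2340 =7291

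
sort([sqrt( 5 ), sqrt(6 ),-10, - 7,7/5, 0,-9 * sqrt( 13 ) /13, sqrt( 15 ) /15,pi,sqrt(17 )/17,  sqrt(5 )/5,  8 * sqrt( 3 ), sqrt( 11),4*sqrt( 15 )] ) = [ - 10, - 7, - 9*sqrt( 13)/13,0 , sqrt(17 )/17, sqrt ( 15) /15,sqrt(5)/5,7/5, sqrt( 5 ), sqrt(6 ), pi,sqrt( 11 ),8*sqrt(3 ),4*sqrt(15 )]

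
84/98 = 6/7 = 0.86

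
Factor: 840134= 2^1  *43^1 * 9769^1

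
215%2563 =215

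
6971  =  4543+2428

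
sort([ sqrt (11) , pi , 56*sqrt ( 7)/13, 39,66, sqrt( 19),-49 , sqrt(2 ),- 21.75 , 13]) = [ - 49 ,-21.75,  sqrt( 2 ), pi,sqrt( 11),sqrt( 19), 56*sqrt( 7)/13 , 13, 39,66]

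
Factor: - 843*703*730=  - 432619170 = - 2^1*3^1*5^1*19^1*37^1*73^1 * 281^1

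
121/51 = 2 + 19/51= 2.37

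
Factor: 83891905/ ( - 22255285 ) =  - 16778381/4451057 =- 13^( - 1)*97^1*172973^1*342389^( - 1 ) 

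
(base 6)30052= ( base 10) 3920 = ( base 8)7520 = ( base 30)4AK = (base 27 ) 5a5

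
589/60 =9 + 49/60 = 9.82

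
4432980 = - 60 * (- 73883) 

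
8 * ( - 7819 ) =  - 62552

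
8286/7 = 8286/7 = 1183.71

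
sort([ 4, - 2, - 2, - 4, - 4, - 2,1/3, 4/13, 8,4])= [ - 4, - 4, - 2, - 2, -2,4/13,1/3,4,4 , 8]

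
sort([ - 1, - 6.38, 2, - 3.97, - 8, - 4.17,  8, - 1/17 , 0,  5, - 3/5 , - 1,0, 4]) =[ - 8, - 6.38, - 4.17,- 3.97 , - 1, - 1,-3/5,-1/17, 0, 0, 2,4, 5, 8]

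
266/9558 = 133/4779 = 0.03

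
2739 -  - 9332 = 12071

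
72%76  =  72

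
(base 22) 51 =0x6f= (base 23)4J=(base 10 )111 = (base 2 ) 1101111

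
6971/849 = 8 + 179/849 = 8.21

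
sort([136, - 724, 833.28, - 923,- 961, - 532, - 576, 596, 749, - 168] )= [  -  961, - 923, - 724, - 576, - 532, - 168,136, 596, 749, 833.28]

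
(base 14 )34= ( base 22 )22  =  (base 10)46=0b101110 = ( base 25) 1l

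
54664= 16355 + 38309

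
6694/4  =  1673+1/2 = 1673.50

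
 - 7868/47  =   - 168 + 28/47 = - 167.40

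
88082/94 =44041/47 = 937.04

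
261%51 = 6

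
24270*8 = 194160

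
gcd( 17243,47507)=1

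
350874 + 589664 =940538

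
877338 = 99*8862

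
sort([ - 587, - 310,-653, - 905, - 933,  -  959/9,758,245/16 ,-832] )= [ - 933, - 905, - 832, - 653,-587, - 310,-959/9,245/16,758] 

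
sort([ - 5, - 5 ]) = [-5 , - 5] 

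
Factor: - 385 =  - 5^1 * 7^1*11^1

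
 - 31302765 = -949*32985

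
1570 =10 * 157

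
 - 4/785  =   -4/785 = - 0.01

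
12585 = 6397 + 6188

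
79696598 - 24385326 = 55311272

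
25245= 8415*3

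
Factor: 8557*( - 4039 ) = -7^1*43^1*199^1*577^1  =  - 34561723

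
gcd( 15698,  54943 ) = 7849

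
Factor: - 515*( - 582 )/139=2^1* 3^1 * 5^1*97^1*103^1*139^( -1)  =  299730/139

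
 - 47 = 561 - 608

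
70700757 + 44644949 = 115345706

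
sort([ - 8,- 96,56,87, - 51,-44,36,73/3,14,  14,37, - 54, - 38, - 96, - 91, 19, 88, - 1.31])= [ - 96, - 96, - 91, - 54, - 51,-44, - 38, - 8,- 1.31,14,14 , 19,73/3, 36,37,56, 87, 88]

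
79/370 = 79/370=0.21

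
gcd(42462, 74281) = 1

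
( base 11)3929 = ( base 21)bca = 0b1001111111001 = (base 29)629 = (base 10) 5113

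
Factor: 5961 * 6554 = 39068394 = 2^1*3^1  *  29^1*113^1*1987^1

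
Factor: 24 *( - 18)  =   - 432  =  -2^4 *3^3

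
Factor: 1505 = 5^1*7^1*43^1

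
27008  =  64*422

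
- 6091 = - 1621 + -4470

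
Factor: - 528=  - 2^4*3^1*11^1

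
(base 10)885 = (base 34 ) Q1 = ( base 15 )3e0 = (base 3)1012210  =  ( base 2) 1101110101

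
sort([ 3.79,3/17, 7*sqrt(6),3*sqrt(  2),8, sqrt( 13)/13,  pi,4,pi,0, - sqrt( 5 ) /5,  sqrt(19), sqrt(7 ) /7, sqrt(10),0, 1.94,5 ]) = [ -sqrt(5)/5,0,0,3/17, sqrt(13)/13,sqrt(7 )/7,1.94,pi, pi, sqrt( 10),  3.79,4,3*sqrt( 2 ),sqrt( 19) , 5,8,7* sqrt( 6)]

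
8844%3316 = 2212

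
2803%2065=738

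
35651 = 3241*11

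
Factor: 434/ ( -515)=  - 2^1*5^ (- 1)*7^1 *31^1*103^ ( - 1)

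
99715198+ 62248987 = 161964185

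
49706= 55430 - 5724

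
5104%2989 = 2115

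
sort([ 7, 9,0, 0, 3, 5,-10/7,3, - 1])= [ - 10/7, - 1,0,0 , 3, 3, 5,7,9 ]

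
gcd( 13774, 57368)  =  142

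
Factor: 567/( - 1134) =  - 1/2  =  - 2^( - 1)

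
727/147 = 4 + 139/147 = 4.95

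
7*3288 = 23016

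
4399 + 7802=12201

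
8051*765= 6159015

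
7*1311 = 9177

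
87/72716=87/72716 = 0.00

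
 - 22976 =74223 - 97199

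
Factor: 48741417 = 3^2*281^1 * 19273^1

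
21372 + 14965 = 36337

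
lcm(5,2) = 10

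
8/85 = 8/85 = 0.09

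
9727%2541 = 2104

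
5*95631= 478155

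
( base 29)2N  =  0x51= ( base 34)2d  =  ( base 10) 81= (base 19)45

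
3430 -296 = 3134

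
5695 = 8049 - 2354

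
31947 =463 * 69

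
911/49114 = 911/49114 = 0.02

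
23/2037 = 23/2037 =0.01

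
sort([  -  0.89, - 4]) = [ - 4, - 0.89]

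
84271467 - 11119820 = 73151647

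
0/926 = 0 = 0.00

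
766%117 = 64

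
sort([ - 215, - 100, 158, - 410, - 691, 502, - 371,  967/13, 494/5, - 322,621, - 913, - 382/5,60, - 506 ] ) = [ - 913, - 691, - 506, - 410,- 371, - 322, - 215, - 100, - 382/5, 60, 967/13,494/5, 158,  502 , 621]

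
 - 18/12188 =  - 9/6094= - 0.00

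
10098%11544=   10098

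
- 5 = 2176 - 2181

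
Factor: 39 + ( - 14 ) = 25 = 5^2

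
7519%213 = 64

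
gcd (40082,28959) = 49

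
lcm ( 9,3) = 9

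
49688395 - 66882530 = -17194135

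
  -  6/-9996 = 1/1666 = 0.00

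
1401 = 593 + 808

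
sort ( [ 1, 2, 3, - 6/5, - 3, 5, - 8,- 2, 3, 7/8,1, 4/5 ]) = [ - 8, - 3  ,-2 , - 6/5 , 4/5, 7/8, 1,1,2, 3, 3, 5]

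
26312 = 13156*2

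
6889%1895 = 1204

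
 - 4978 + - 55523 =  - 60501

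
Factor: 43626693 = 3^1*11^1*1322021^1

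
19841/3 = 6613+2/3 = 6613.67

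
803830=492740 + 311090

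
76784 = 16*4799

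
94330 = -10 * (- 9433)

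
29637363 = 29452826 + 184537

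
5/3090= 1/618 = 0.00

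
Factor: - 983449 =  - 983449^1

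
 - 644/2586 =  - 322/1293 = -  0.25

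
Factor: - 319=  - 11^1*29^1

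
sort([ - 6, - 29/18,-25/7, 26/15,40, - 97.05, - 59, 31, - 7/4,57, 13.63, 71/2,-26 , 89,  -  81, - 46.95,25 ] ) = [ - 97.05,-81,  -  59,-46.95, - 26, - 6,-25/7, - 7/4, -29/18,26/15 , 13.63,  25, 31,71/2,40,57, 89] 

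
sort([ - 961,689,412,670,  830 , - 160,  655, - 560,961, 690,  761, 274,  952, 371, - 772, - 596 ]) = [ - 961, - 772, - 596, - 560,  -  160, 274,371,412, 655, 670,689, 690,761, 830,952, 961]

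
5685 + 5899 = 11584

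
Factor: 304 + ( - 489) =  -5^1*37^1 =- 185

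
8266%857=553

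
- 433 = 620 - 1053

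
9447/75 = 3149/25= 125.96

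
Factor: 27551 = 27551^1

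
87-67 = 20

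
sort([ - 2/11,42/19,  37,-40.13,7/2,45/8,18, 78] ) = [ - 40.13,-2/11, 42/19,  7/2, 45/8,18 , 37,78 ]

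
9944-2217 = 7727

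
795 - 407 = 388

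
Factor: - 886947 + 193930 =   -  13^1*53309^1  =  -  693017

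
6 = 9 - 3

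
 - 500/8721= - 1 + 8221/8721 = -0.06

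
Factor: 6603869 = 6603869^1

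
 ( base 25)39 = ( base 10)84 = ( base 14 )60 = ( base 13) 66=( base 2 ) 1010100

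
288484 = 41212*7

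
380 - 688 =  - 308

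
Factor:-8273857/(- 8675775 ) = 3^( -3)*5^( - 2)* 61^1*12853^( - 1 )*135637^1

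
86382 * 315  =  27210330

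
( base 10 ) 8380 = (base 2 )10000010111100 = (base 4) 2002330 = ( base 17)1bgg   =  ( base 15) 273A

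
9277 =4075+5202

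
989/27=989/27 = 36.63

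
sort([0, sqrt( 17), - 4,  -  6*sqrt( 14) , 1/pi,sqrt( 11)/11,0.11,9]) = [ - 6*sqrt ( 14 ),  -  4, 0,0.11 , sqrt( 11) /11 , 1/pi, sqrt(17) , 9]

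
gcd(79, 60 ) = 1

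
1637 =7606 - 5969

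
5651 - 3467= 2184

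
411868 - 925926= - 514058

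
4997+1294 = 6291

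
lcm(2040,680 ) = 2040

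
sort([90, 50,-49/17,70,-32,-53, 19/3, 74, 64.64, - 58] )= [ - 58, - 53, - 32, - 49/17,19/3,50, 64.64, 70, 74,90] 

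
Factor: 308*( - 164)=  - 50512 =- 2^4*7^1*11^1 * 41^1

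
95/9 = 95/9 = 10.56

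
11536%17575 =11536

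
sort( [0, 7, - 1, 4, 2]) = [- 1,0, 2, 4, 7]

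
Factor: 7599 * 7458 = 56673342=2^1*3^2*11^1*17^1*113^1 * 149^1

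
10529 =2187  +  8342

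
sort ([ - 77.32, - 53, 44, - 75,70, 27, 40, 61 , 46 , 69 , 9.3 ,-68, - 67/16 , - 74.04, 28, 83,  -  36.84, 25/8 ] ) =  [-77.32,-75, - 74.04, - 68, - 53, - 36.84, - 67/16,25/8, 9.3 , 27, 28,40,44,46 , 61,  69,70 , 83]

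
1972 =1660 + 312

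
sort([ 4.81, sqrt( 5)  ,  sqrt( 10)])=[sqrt( 5),  sqrt(10),4.81 ] 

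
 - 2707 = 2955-5662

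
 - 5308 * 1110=-5891880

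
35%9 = 8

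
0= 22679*0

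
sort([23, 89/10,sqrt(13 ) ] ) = [sqrt( 13 ), 89/10,23 ]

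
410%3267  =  410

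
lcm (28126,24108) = 168756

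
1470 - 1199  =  271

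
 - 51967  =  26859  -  78826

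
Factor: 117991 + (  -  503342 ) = - 385351 = - 385351^1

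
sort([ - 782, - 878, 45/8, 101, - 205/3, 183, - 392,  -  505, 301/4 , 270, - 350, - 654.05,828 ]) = [ - 878, - 782, - 654.05, -505,- 392, - 350, - 205/3,45/8 , 301/4,101, 183,270,828]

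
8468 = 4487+3981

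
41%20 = 1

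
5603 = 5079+524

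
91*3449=313859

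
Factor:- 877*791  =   - 7^1*113^1*877^1= -693707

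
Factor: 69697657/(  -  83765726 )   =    -  2^ ( - 1)*11^( - 1)*3807533^( - 1)*69697657^1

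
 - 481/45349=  -481/45349 = - 0.01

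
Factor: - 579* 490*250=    - 70927500   =  -2^2 * 3^1*5^4*7^2*193^1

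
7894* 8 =63152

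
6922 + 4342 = 11264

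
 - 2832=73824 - 76656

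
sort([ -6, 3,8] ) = [ - 6,3,8] 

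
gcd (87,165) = 3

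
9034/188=48 + 5/94 = 48.05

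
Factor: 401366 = 2^1*7^1*28669^1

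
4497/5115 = 1499/1705 = 0.88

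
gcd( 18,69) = 3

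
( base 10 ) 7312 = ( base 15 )2277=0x1C90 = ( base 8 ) 16220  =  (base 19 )114G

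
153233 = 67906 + 85327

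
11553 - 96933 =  - 85380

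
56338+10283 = 66621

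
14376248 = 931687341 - 917311093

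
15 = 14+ 1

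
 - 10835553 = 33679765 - 44515318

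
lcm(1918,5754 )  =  5754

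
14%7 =0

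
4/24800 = 1/6200 = 0.00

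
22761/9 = 2529 = 2529.00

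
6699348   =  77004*87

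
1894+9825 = 11719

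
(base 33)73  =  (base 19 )C6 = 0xEA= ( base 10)234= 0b11101010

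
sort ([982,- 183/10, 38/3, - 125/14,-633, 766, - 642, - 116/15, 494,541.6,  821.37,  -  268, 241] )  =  [-642 , -633,-268, - 183/10,  -  125/14, -116/15, 38/3,  241 , 494, 541.6, 766, 821.37,  982 ]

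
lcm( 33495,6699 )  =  33495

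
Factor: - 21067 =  - 21067^1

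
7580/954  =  7 + 451/477 =7.95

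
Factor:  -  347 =-347^1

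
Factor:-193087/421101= - 293/639= -  3^(  -  2) * 71^( - 1)*293^1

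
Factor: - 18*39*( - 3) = 2^1*3^4*13^1 = 2106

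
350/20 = 17 + 1/2 = 17.50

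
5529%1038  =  339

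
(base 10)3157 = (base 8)6125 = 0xC55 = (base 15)E07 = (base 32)32l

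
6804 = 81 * 84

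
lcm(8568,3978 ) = 111384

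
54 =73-19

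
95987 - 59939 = 36048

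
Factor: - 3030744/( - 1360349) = 2^3*3^1*37^1*3413^1*1360349^( - 1 ) 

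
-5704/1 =-5704 = - 5704.00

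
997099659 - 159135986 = 837963673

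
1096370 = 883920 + 212450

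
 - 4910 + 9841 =4931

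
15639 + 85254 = 100893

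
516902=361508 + 155394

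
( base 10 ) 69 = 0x45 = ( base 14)4D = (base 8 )105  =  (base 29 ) 2B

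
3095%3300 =3095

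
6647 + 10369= 17016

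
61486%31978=29508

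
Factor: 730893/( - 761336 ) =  - 2^(-3)*3^1  *59^( - 1)*1613^ ( - 1)*243631^1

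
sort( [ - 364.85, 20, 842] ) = [ - 364.85,  20,842 ]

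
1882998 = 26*72423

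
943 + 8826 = 9769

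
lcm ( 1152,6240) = 74880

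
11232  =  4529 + 6703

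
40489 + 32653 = 73142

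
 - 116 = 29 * ( - 4 )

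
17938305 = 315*56947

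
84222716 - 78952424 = 5270292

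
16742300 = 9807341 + 6934959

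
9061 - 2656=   6405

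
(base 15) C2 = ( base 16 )B6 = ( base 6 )502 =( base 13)110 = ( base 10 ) 182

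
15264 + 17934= 33198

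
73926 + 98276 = 172202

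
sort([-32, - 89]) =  [ - 89,-32]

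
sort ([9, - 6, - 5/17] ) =[-6,-5/17,9]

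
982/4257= 982/4257 = 0.23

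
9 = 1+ 8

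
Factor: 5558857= 1439^1* 3863^1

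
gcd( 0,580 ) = 580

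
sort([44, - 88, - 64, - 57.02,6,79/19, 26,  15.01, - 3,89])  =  [ - 88, - 64, - 57.02, - 3,79/19,  6, 15.01,26,44, 89]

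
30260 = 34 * 890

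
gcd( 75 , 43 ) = 1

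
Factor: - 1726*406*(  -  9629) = 2^2*7^1*29^1*863^1 * 9629^1 = 6747579524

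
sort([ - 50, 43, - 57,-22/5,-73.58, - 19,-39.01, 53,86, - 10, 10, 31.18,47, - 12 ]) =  [ - 73.58, - 57, - 50, - 39.01, - 19,  -  12, - 10,-22/5,10, 31.18 , 43,47, 53, 86 ]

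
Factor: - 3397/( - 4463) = 43^1*79^1*4463^( - 1)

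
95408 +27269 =122677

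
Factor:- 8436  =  -2^2*3^1*19^1*37^1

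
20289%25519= 20289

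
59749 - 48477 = 11272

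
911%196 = 127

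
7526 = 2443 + 5083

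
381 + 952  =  1333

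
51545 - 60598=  - 9053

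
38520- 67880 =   -  29360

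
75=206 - 131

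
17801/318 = 17801/318 = 55.98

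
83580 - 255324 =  - 171744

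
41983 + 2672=44655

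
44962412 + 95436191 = 140398603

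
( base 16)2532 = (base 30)AHC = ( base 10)9522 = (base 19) 1773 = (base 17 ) 1FG2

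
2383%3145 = 2383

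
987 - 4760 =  - 3773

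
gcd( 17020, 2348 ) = 4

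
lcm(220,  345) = 15180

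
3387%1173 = 1041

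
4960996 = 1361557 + 3599439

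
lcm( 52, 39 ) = 156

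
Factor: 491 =491^1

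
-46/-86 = 23/43 = 0.53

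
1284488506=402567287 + 881921219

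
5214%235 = 44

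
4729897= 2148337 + 2581560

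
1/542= 1/542  =  0.00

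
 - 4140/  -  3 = 1380 + 0/1 = 1380.00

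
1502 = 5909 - 4407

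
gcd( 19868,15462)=2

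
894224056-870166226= 24057830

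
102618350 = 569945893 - 467327543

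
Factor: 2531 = 2531^1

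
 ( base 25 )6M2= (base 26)69C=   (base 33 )3VC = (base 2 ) 1000011001110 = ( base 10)4302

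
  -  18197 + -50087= - 68284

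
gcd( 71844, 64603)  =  1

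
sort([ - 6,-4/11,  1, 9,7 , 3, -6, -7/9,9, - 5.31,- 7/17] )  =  [ - 6, - 6, - 5.31, - 7/9 , - 7/17,-4/11,1,  3,  7, 9, 9 ] 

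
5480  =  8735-3255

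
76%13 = 11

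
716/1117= 716/1117=0.64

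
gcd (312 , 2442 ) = 6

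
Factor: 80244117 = 3^2 * 1289^1 * 6917^1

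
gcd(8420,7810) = 10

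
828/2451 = 276/817 = 0.34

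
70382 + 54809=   125191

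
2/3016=1/1508 = 0.00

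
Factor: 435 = 3^1 * 5^1*29^1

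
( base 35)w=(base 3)1012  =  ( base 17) 1F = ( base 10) 32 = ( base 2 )100000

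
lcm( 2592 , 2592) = 2592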